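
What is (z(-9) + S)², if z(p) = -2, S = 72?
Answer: 4900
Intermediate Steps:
(z(-9) + S)² = (-2 + 72)² = 70² = 4900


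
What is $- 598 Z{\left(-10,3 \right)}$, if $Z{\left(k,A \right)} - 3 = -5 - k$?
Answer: $-4784$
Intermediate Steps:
$Z{\left(k,A \right)} = -2 - k$ ($Z{\left(k,A \right)} = 3 - \left(5 + k\right) = -2 - k$)
$- 598 Z{\left(-10,3 \right)} = - 598 \left(-2 - -10\right) = - 598 \left(-2 + 10\right) = \left(-598\right) 8 = -4784$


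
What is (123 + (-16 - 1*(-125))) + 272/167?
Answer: 39016/167 ≈ 233.63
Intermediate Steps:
(123 + (-16 - 1*(-125))) + 272/167 = (123 + (-16 + 125)) + 272*(1/167) = (123 + 109) + 272/167 = 232 + 272/167 = 39016/167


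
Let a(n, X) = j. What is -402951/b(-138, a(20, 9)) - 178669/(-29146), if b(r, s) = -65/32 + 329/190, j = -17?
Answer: 35703168699299/26552006 ≈ 1.3447e+6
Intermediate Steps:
a(n, X) = -17
b(r, s) = -911/3040 (b(r, s) = -65*1/32 + 329*(1/190) = -65/32 + 329/190 = -911/3040)
-402951/b(-138, a(20, 9)) - 178669/(-29146) = -402951/(-911/3040) - 178669/(-29146) = -402951*(-3040/911) - 178669*(-1/29146) = 1224971040/911 + 178669/29146 = 35703168699299/26552006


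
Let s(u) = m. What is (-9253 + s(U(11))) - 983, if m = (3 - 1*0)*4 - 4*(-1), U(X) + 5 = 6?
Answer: -10220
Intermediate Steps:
U(X) = 1 (U(X) = -5 + 6 = 1)
m = 16 (m = (3 + 0)*4 + 4 = 3*4 + 4 = 12 + 4 = 16)
s(u) = 16
(-9253 + s(U(11))) - 983 = (-9253 + 16) - 983 = -9237 - 983 = -10220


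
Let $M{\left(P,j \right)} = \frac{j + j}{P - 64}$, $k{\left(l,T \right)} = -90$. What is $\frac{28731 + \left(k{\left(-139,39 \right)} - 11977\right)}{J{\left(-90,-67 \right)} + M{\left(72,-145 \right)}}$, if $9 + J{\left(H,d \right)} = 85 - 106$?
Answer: $- \frac{66656}{265} \approx -251.53$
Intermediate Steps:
$J{\left(H,d \right)} = -30$ ($J{\left(H,d \right)} = -9 + \left(85 - 106\right) = -9 - 21 = -30$)
$M{\left(P,j \right)} = \frac{2 j}{-64 + P}$
$\frac{28731 + \left(k{\left(-139,39 \right)} - 11977\right)}{J{\left(-90,-67 \right)} + M{\left(72,-145 \right)}} = \frac{28731 - 12067}{-30 + 2 \left(-145\right) \frac{1}{-64 + 72}} = \frac{28731 - 12067}{-30 + 2 \left(-145\right) \frac{1}{8}} = \frac{16664}{-30 - \frac{145}{4}} = \frac{16664}{- \frac{265}{4}} = 16664 \left(- \frac{4}{265}\right) = - \frac{66656}{265}$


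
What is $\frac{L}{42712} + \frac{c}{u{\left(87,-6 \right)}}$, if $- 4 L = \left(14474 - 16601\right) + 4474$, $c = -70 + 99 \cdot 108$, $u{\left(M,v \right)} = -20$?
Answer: $- \frac{453698599}{854240} \approx -531.11$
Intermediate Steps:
$c = 10622$ ($c = -70 + 10692 = 10622$)
$L = - \frac{2347}{4}$ ($L = - \frac{\left(14474 - 16601\right) + 4474}{4} = - \frac{-2127 + 4474}{4} = \left(- \frac{1}{4}\right) 2347 = - \frac{2347}{4} \approx -586.75$)
$\frac{L}{42712} + \frac{c}{u{\left(87,-6 \right)}} = - \frac{2347}{4 \cdot 42712} + \frac{10622}{-20} = \left(- \frac{2347}{4}\right) \frac{1}{42712} + 10622 \left(- \frac{1}{20}\right) = - \frac{2347}{170848} - \frac{5311}{10} = - \frac{453698599}{854240}$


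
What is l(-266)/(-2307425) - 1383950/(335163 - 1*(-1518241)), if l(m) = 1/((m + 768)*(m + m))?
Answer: -30458275584551307/40790122332188600 ≈ -0.74671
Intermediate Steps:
l(m) = 1/(2*m*(768 + m)) (l(m) = 1/((768 + m)*((2*m))) = (1/(2*m))/(768 + m) = 1/(2*m*(768 + m)))
l(-266)/(-2307425) - 1383950/(335163 - 1*(-1518241)) = ((½)/(-266*(768 - 266)))/(-2307425) - 1383950/(335163 - 1*(-1518241)) = ((½)*(-1/266)/502)*(-1/2307425) - 1383950/(335163 + 1518241) = ((½)*(-1/266)*(1/502))*(-1/2307425) - 1383950/1853404 = -1/267064*(-1/2307425) - 1383950*1/1853404 = 1/616230150200 - 691975/926702 = -30458275584551307/40790122332188600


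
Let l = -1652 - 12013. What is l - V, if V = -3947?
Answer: -9718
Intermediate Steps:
l = -13665
l - V = -13665 - 1*(-3947) = -13665 + 3947 = -9718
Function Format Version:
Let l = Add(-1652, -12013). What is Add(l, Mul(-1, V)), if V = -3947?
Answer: -9718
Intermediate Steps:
l = -13665
Add(l, Mul(-1, V)) = Add(-13665, Mul(-1, -3947)) = Add(-13665, 3947) = -9718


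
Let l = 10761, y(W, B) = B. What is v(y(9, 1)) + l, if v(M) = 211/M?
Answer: 10972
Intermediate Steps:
v(y(9, 1)) + l = 211/1 + 10761 = 211*1 + 10761 = 211 + 10761 = 10972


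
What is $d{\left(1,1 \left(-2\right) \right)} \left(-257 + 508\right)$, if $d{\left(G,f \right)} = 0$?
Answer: $0$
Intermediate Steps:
$d{\left(1,1 \left(-2\right) \right)} \left(-257 + 508\right) = 0 \left(-257 + 508\right) = 0 \cdot 251 = 0$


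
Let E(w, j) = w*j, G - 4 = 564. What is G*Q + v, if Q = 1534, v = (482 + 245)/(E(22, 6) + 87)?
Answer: 190818055/219 ≈ 8.7132e+5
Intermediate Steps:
G = 568 (G = 4 + 564 = 568)
E(w, j) = j*w
v = 727/219 (v = (482 + 245)/(6*22 + 87) = 727/(132 + 87) = 727/219 ≈ 3.3196)
G*Q + v = 568*1534 + 727/219 = 871312 + 727/219 = 190818055/219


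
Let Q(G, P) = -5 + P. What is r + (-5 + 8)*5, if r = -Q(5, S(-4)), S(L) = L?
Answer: 24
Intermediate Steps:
r = 9 (r = -(-5 - 4) = -1*(-9) = 9)
r + (-5 + 8)*5 = 9 + (-5 + 8)*5 = 9 + 3*5 = 9 + 15 = 24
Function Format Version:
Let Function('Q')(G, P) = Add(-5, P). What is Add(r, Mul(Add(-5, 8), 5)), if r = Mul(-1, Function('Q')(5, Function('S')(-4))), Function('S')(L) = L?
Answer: 24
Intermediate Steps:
r = 9 (r = Mul(-1, Add(-5, -4)) = Mul(-1, -9) = 9)
Add(r, Mul(Add(-5, 8), 5)) = Add(9, Mul(Add(-5, 8), 5)) = Add(9, Mul(3, 5)) = Add(9, 15) = 24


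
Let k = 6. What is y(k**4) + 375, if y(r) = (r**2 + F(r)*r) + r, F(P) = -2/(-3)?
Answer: 1682151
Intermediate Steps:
F(P) = 2/3 (F(P) = -2*(-1/3) = 2/3)
y(r) = r**2 + 5*r/3 (y(r) = (r**2 + 2*r/3) + r = r**2 + 5*r/3)
y(k**4) + 375 = (1/3)*6**4*(5 + 3*6**4) + 375 = (1/3)*1296*(5 + 3*1296) + 375 = (1/3)*1296*(5 + 3888) + 375 = (1/3)*1296*3893 + 375 = 1681776 + 375 = 1682151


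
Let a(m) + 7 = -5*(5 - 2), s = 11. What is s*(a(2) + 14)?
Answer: -88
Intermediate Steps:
a(m) = -22 (a(m) = -7 - 5*(5 - 2) = -7 - 5*3 = -7 - 15 = -22)
s*(a(2) + 14) = 11*(-22 + 14) = 11*(-8) = -88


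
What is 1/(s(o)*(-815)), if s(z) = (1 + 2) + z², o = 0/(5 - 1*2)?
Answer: -1/2445 ≈ -0.00040900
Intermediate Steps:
o = 0 (o = 0/(5 - 2) = 0/3 = 0*(⅓) = 0)
s(z) = 3 + z²
1/(s(o)*(-815)) = 1/((3 + 0²)*(-815)) = 1/((3 + 0)*(-815)) = 1/(3*(-815)) = 1/(-2445) = -1/2445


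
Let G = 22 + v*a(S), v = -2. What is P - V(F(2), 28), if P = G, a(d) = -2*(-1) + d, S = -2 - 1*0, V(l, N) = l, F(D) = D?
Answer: 20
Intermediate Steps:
S = -2 (S = -2 + 0 = -2)
a(d) = 2 + d
G = 22 (G = 22 - 2*(2 - 2) = 22 - 2*0 = 22 + 0 = 22)
P = 22
P - V(F(2), 28) = 22 - 1*2 = 22 - 2 = 20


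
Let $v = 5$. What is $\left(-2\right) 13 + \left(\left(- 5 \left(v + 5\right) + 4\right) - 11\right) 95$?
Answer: $-5441$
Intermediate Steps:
$\left(-2\right) 13 + \left(\left(- 5 \left(v + 5\right) + 4\right) - 11\right) 95 = \left(-2\right) 13 + \left(\left(- 5 \left(5 + 5\right) + 4\right) - 11\right) 95 = -26 + \left(\left(\left(-5\right) 10 + 4\right) - 11\right) 95 = -26 + \left(\left(-50 + 4\right) - 11\right) 95 = -26 + \left(-46 - 11\right) 95 = -26 - 5415 = -5441$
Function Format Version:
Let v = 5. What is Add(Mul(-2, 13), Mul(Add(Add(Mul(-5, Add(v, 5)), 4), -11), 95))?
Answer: -5441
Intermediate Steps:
Add(Mul(-2, 13), Mul(Add(Add(Mul(-5, Add(v, 5)), 4), -11), 95)) = Add(Mul(-2, 13), Mul(Add(Add(Mul(-5, Add(5, 5)), 4), -11), 95)) = Add(-26, Mul(Add(Add(Mul(-5, 10), 4), -11), 95)) = Add(-26, Mul(Add(Add(-50, 4), -11), 95)) = Add(-26, Mul(Add(-46, -11), 95)) = Add(-26, Mul(-57, 95)) = Add(-26, -5415) = -5441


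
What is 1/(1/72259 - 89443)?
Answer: -72259/6463061736 ≈ -1.1180e-5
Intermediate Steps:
1/(1/72259 - 89443) = 1/(-6463061736/72259) = -72259/6463061736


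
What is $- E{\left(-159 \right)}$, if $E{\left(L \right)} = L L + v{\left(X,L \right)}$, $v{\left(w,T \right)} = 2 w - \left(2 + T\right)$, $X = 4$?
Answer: $-25446$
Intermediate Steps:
$v{\left(w,T \right)} = -2 - T + 2 w$
$E{\left(L \right)} = 6 + L^{2} - L$ ($E{\left(L \right)} = L L - \left(-6 + L\right) = L^{2} - \left(-6 + L\right) = 6 + L^{2} - L$)
$- E{\left(-159 \right)} = - (6 + \left(-159\right)^{2} - -159) = - (6 + 25281 + 159) = \left(-1\right) 25446 = -25446$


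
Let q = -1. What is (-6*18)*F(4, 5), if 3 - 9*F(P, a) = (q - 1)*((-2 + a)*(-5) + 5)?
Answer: 204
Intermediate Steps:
F(P, a) = 11/3 - 10*a/9 (F(P, a) = 1/3 - (-1 - 1)*((-2 + a)*(-5) + 5)/9 = 1/3 - (-2)*((10 - 5*a) + 5)/9 = 1/3 - (-2)*(15 - 5*a)/9 = 1/3 - (-30 + 10*a)/9 = 1/3 + (10/3 - 10*a/9) = 11/3 - 10*a/9)
(-6*18)*F(4, 5) = (-6*18)*(11/3 - 10/9*5) = -108*(11/3 - 50/9) = -108*(-17/9) = 204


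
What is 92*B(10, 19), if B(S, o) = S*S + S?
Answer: 10120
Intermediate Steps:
B(S, o) = S + S² (B(S, o) = S² + S = S + S²)
92*B(10, 19) = 92*(10*(1 + 10)) = 92*(10*11) = 92*110 = 10120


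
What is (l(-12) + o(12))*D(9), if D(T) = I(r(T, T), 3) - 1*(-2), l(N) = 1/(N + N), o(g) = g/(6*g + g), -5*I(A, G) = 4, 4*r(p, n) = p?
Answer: 17/140 ≈ 0.12143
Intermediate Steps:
r(p, n) = p/4
I(A, G) = -⅘ (I(A, G) = -⅕*4 = -⅘)
o(g) = ⅐ (o(g) = g/((7*g)) = (1/(7*g))*g = ⅐)
l(N) = 1/(2*N)
D(T) = 6/5 (D(T) = -⅘ - 1*(-2) = -⅘ + 2 = 6/5)
(l(-12) + o(12))*D(9) = ((½)/(-12) + ⅐)*(6/5) = ((½)*(-1/12) + ⅐)*(6/5) = (-1/24 + ⅐)*(6/5) = (17/168)*(6/5) = 17/140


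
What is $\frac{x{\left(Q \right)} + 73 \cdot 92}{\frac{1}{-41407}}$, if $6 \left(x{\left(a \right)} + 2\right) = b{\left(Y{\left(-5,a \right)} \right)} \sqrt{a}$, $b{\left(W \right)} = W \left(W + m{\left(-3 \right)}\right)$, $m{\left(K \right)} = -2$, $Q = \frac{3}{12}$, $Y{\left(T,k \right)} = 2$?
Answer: $-278006598$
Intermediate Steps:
$Q = \frac{1}{4}$ ($Q = 3 \cdot \frac{1}{12} = \frac{1}{4} \approx 0.25$)
$b{\left(W \right)} = W \left(-2 + W\right)$ ($b{\left(W \right)} = W \left(W - 2\right) = W \left(-2 + W\right)$)
$x{\left(a \right)} = -2$ ($x{\left(a \right)} = -2 + \frac{2 \left(-2 + 2\right) \sqrt{a}}{6} = -2 + \frac{2 \cdot 0 \sqrt{a}}{6} = -2 + \frac{0 \sqrt{a}}{6} = -2 + \frac{1}{6} \cdot 0 = -2 + 0 = -2$)
$\frac{x{\left(Q \right)} + 73 \cdot 92}{\frac{1}{-41407}} = \frac{-2 + 73 \cdot 92}{\frac{1}{-41407}} = \frac{-2 + 6716}{- \frac{1}{41407}} = 6714 \left(-41407\right) = -278006598$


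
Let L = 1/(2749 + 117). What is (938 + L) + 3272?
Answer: 12065861/2866 ≈ 4210.0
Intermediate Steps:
L = 1/2866 ≈ 0.00034892
(938 + L) + 3272 = (938 + 1/2866) + 3272 = 2688309/2866 + 3272 = 12065861/2866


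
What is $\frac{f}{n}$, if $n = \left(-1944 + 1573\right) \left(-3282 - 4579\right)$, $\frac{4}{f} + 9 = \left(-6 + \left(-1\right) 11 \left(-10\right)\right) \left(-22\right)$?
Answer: $- \frac{4}{6699042007} \approx -5.971 \cdot 10^{-10}$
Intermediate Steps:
$f = - \frac{4}{2297}$ ($f = \frac{4}{-9 + \left(-6 + \left(-1\right) 11 \left(-10\right)\right) \left(-22\right)} = \frac{4}{-9 + \left(-6 - -110\right) \left(-22\right)} = \frac{4}{-9 + \left(-6 + 110\right) \left(-22\right)} = \frac{4}{-9 + 104 \left(-22\right)} = \frac{4}{-9 - 2288} = \frac{4}{-2297} = 4 \left(- \frac{1}{2297}\right) = - \frac{4}{2297} \approx -0.0017414$)
$n = 2916431$ ($n = \left(-371\right) \left(-7861\right) = 2916431$)
$\frac{f}{n} = - \frac{4}{2297 \cdot 2916431} = \left(- \frac{4}{2297}\right) \frac{1}{2916431} = - \frac{4}{6699042007}$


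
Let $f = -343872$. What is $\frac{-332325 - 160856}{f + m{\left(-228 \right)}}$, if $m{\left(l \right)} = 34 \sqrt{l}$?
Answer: $\frac{3533148684}{2463504499} + \frac{8384077 i \sqrt{57}}{29562053988} \approx 1.4342 + 0.0021412 i$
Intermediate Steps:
$\frac{-332325 - 160856}{f + m{\left(-228 \right)}} = \frac{-332325 - 160856}{-343872 + 34 \sqrt{-228}} = - \frac{493181}{-343872 + 34 \cdot 2 i \sqrt{57}} = - \frac{493181}{-343872 + 68 i \sqrt{57}}$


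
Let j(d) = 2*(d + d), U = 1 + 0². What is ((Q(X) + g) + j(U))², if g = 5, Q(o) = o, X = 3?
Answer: 144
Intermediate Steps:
U = 1 (U = 1 + 0 = 1)
j(d) = 4*d (j(d) = 2*(2*d) = 4*d)
((Q(X) + g) + j(U))² = ((3 + 5) + 4*1)² = (8 + 4)² = 12² = 144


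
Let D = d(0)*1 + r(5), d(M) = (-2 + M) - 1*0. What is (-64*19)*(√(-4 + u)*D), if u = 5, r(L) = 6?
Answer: -4864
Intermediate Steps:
d(M) = -2 + M (d(M) = (-2 + M) + 0 = -2 + M)
D = 4 (D = (-2 + 0)*1 + 6 = -2*1 + 6 = -2 + 6 = 4)
(-64*19)*(√(-4 + u)*D) = (-64*19)*(√(-4 + 5)*4) = -1216*√1*4 = -1216*4 = -4864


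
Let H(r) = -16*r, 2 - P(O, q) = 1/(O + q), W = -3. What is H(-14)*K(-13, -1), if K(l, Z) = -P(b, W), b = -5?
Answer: -476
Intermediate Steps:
P(O, q) = 2 - 1/(O + q)
K(l, Z) = -17/8 (K(l, Z) = -(-1 + 2*(-5) + 2*(-3))/(-5 - 3) = -(-1 - 10 - 6)/(-8) = -(-1)*(-17)/8 = -1*17/8 = -17/8)
H(-14)*K(-13, -1) = -16*(-14)*(-17/8) = 224*(-17/8) = -476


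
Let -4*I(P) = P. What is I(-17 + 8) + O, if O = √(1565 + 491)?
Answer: 9/4 + 2*√514 ≈ 47.593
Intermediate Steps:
I(P) = -P/4
O = 2*√514 (O = √2056 = 2*√514 ≈ 45.343)
I(-17 + 8) + O = -(-17 + 8)/4 + 2*√514 = -¼*(-9) + 2*√514 = 9/4 + 2*√514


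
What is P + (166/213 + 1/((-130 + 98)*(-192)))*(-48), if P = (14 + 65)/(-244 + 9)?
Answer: -80627117/2135680 ≈ -37.752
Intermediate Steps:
P = -79/235 (P = 79/(-235) = 79*(-1/235) = -79/235 ≈ -0.33617)
P + (166/213 + 1/((-130 + 98)*(-192)))*(-48) = -79/235 + (166/213 + 1/((-130 + 98)*(-192)))*(-48) = -79/235 + (166*(1/213) - 1/192/(-32))*(-48) = -79/235 + (166/213 - 1/32*(-1/192))*(-48) = -79/235 + (166/213 + 1/6144)*(-48) = -79/235 + (340039/436224)*(-48) = -79/235 - 340039/9088 = -80627117/2135680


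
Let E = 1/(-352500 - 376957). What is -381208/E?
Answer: 278074844056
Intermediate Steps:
E = -1/729457 (E = 1/(-729457) = -1/729457 ≈ -1.3709e-6)
-381208/E = -381208/(-1/729457) = -381208*(-729457) = 278074844056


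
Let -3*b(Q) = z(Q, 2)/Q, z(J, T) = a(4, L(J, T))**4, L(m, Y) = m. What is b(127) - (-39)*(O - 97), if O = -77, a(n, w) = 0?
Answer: -6786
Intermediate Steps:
z(J, T) = 0 (z(J, T) = 0**4 = 0)
b(Q) = 0 (b(Q) = -0/Q = -1/3*0 = 0)
b(127) - (-39)*(O - 97) = 0 - (-39)*(-77 - 97) = 0 - (-39)*(-174) = 0 - 1*6786 = 0 - 6786 = -6786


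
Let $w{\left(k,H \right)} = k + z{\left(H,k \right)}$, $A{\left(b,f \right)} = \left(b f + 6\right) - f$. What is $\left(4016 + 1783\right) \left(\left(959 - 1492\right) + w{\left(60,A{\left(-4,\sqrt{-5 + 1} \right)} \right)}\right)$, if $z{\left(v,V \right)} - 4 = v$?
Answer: $-2684937 - 57990 i \approx -2.6849 \cdot 10^{6} - 57990.0 i$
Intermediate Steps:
$z{\left(v,V \right)} = 4 + v$
$A{\left(b,f \right)} = 6 - f + b f$ ($A{\left(b,f \right)} = \left(6 + b f\right) - f = 6 - f + b f$)
$w{\left(k,H \right)} = 4 + H + k$ ($w{\left(k,H \right)} = k + \left(4 + H\right) = 4 + H + k$)
$\left(4016 + 1783\right) \left(\left(959 - 1492\right) + w{\left(60,A{\left(-4,\sqrt{-5 + 1} \right)} \right)}\right) = \left(4016 + 1783\right) \left(\left(959 - 1492\right) + \left(4 - \left(-6 + 5 \sqrt{-5 + 1}\right) + 60\right)\right) = 5799 \left(-533 + \left(4 - \left(-6 + 10 i\right) + 60\right)\right) = 5799 \left(-533 + \left(4 + \left(6 - 10 i\right) + 60\right)\right) = 5799 \left(-533 + \left(70 - 10 i\right)\right) = 5799 \left(-463 - 10 i\right) = -2684937 - 57990 i$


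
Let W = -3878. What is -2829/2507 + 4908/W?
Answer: -505983/211351 ≈ -2.3940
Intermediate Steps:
-2829/2507 + 4908/W = -2829/2507 + 4908/(-3878) = -2829*1/2507 + 4908*(-1/3878) = -123/109 - 2454/1939 = -505983/211351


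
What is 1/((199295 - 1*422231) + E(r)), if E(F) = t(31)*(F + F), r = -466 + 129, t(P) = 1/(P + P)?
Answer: -31/6911353 ≈ -4.4854e-6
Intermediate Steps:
t(P) = 1/(2*P)
r = -337
E(F) = F/31 (E(F) = ((1/2)/31)*(F + F) = ((1/2)*(1/31))*(2*F) = (2*F)/62 = F/31)
1/((199295 - 1*422231) + E(r)) = 1/((199295 - 1*422231) + (1/31)*(-337)) = 1/((199295 - 422231) - 337/31) = 1/(-222936 - 337/31) = 1/(-6911353/31) = -31/6911353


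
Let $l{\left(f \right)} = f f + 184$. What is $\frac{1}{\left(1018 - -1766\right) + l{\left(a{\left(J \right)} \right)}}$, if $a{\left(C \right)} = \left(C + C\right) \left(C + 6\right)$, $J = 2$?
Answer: $\frac{1}{3992} \approx 0.0002505$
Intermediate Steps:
$a{\left(C \right)} = 2 C \left(6 + C\right)$
$l{\left(f \right)} = 184 + f^{2}$ ($l{\left(f \right)} = f^{2} + 184 = 184 + f^{2}$)
$\frac{1}{\left(1018 - -1766\right) + l{\left(a{\left(J \right)} \right)}} = \frac{1}{\left(1018 - -1766\right) + \left(184 + \left(2 \cdot 2 \left(6 + 2\right)\right)^{2}\right)} = \frac{1}{\left(1018 + \left(-6063 + 7829\right)\right) + \left(184 + \left(2 \cdot 2 \cdot 8\right)^{2}\right)} = \frac{1}{\left(1018 + 1766\right) + \left(184 + 32^{2}\right)} = \frac{1}{2784 + \left(184 + 1024\right)} = \frac{1}{2784 + 1208} = \frac{1}{3992}$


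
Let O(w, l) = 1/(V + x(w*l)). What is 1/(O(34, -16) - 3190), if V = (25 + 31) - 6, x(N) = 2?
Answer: -52/165879 ≈ -0.00031348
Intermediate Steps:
V = 50 (V = 56 - 6 = 50)
O(w, l) = 1/52 (O(w, l) = 1/(50 + 2) = 1/52)
1/(O(34, -16) - 3190) = 1/(1/52 - 3190) = 1/(-165879/52) = -52/165879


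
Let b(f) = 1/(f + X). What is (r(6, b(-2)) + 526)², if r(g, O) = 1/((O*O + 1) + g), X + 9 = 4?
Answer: 32758466049/118336 ≈ 2.7683e+5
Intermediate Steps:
X = -5 (X = -9 + 4 = -5)
b(f) = 1/(-5 + f) (b(f) = 1/(f - 5) = 1/(-5 + f))
r(g, O) = 1/(1 + g + O²) (r(g, O) = 1/((O² + 1) + g) = 1/((1 + O²) + g) = 1/(1 + g + O²))
(r(6, b(-2)) + 526)² = (1/(1 + 6 + (1/(-5 - 2))²) + 526)² = (1/(1 + 6 + (1/(-7))²) + 526)² = (1/(1 + 6 + (-⅐)²) + 526)² = (1/(1 + 6 + 1/49) + 526)² = (1/(344/49) + 526)² = (49/344 + 526)² = (180993/344)² = 32758466049/118336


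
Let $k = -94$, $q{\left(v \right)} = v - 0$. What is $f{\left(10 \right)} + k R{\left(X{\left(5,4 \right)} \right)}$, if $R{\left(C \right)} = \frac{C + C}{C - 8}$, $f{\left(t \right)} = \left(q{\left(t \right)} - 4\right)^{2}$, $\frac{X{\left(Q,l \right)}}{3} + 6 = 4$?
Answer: $- \frac{312}{7} \approx -44.571$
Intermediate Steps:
$q{\left(v \right)} = v$ ($q{\left(v \right)} = v + 0 = v$)
$X{\left(Q,l \right)} = -6$ ($X{\left(Q,l \right)} = -18 + 3 \cdot 4 = -18 + 12 = -6$)
$f{\left(t \right)} = \left(-4 + t\right)^{2}$ ($f{\left(t \right)} = \left(t - 4\right)^{2} = \left(-4 + t\right)^{2}$)
$R{\left(C \right)} = \frac{2 C}{-8 + C}$
$f{\left(10 \right)} + k R{\left(X{\left(5,4 \right)} \right)} = \left(-4 + 10\right)^{2} - 94 \cdot 2 \left(-6\right) \frac{1}{-8 - 6} = 6^{2} - 94 \cdot 2 \left(-6\right) \frac{1}{-14} = 36 - 94 \cdot 2 \left(-6\right) \left(- \frac{1}{14}\right) = 36 - \frac{564}{7} = - \frac{312}{7}$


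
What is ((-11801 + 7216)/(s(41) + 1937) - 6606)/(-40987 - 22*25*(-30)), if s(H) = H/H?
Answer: 12807013/47455806 ≈ 0.26987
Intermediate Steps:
s(H) = 1
((-11801 + 7216)/(s(41) + 1937) - 6606)/(-40987 - 22*25*(-30)) = ((-11801 + 7216)/(1 + 1937) - 6606)/(-40987 - 22*25*(-30)) = (-4585/1938 - 6606)/(-40987 - 550*(-30)) = (-4585*1/1938 - 6606)/(-40987 + 16500) = (-4585/1938 - 6606)/(-24487) = -12807013/1938*(-1/24487) = 12807013/47455806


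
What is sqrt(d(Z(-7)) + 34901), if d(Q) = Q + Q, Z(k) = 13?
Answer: sqrt(34927) ≈ 186.89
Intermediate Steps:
d(Q) = 2*Q
sqrt(d(Z(-7)) + 34901) = sqrt(2*13 + 34901) = sqrt(26 + 34901) = sqrt(34927)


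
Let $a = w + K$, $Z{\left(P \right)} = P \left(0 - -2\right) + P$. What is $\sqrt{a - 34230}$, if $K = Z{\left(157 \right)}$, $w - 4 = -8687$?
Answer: $i \sqrt{42442} \approx 206.01 i$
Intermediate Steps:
$w = -8683$ ($w = 4 - 8687 = -8683$)
$Z{\left(P \right)} = 3 P$ ($Z{\left(P \right)} = P \left(0 + 2\right) + P = P 2 + P = 2 P + P = 3 P$)
$K = 471$ ($K = 3 \cdot 157 = 471$)
$a = -8212$ ($a = -8683 + 471 = -8212$)
$\sqrt{a - 34230} = \sqrt{-8212 - 34230} = \sqrt{-42442} = i \sqrt{42442}$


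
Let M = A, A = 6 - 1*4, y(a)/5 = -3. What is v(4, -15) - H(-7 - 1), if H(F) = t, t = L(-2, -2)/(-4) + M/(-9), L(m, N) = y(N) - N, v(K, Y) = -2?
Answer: -181/36 ≈ -5.0278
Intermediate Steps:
y(a) = -15 (y(a) = 5*(-3) = -15)
A = 2 (A = 6 - 4 = 2)
L(m, N) = -15 - N
M = 2
t = 109/36 (t = (-15 - 1*(-2))/(-4) + 2/(-9) = (-15 + 2)*(-¼) + 2*(-⅑) = -13*(-¼) - 2/9 = 13/4 - 2/9 = 109/36 ≈ 3.0278)
H(F) = 109/36
v(4, -15) - H(-7 - 1) = -2 - 1*109/36 = -2 - 109/36 = -181/36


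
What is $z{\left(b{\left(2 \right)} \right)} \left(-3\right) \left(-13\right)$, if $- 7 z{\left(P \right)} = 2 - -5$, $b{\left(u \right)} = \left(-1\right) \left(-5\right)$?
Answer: $-39$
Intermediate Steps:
$b{\left(u \right)} = 5$
$z{\left(P \right)} = -1$ ($z{\left(P \right)} = - \frac{2 - -5}{7} = - \frac{2 + 5}{7} = \left(- \frac{1}{7}\right) 7 = -1$)
$z{\left(b{\left(2 \right)} \right)} \left(-3\right) \left(-13\right) = \left(-1\right) \left(-3\right) \left(-13\right) = 3 \left(-13\right) = -39$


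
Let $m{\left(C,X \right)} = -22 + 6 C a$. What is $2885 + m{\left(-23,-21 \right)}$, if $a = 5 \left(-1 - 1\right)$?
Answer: $4243$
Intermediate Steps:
$a = -10$ ($a = 5 \left(-2\right) = -10$)
$m{\left(C,X \right)} = -22 - 60 C$ ($m{\left(C,X \right)} = -22 + 6 C \left(-10\right) = -22 - 60 C$)
$2885 + m{\left(-23,-21 \right)} = 2885 - -1358 = 2885 + \left(-22 + 1380\right) = 2885 + 1358 = 4243$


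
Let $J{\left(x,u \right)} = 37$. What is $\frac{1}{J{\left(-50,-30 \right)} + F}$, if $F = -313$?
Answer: $- \frac{1}{276} \approx -0.0036232$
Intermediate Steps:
$\frac{1}{J{\left(-50,-30 \right)} + F} = \frac{1}{37 - 313} = \frac{1}{-276} = - \frac{1}{276}$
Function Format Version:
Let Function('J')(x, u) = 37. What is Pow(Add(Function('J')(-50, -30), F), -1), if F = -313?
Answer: Rational(-1, 276) ≈ -0.0036232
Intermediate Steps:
Pow(Add(Function('J')(-50, -30), F), -1) = Pow(Add(37, -313), -1) = Pow(-276, -1) = Rational(-1, 276)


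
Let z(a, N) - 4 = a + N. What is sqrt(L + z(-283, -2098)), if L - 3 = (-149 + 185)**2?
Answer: 7*I*sqrt(22) ≈ 32.833*I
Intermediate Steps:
z(a, N) = 4 + N + a (z(a, N) = 4 + (a + N) = 4 + (N + a) = 4 + N + a)
L = 1299 (L = 3 + (-149 + 185)**2 = 3 + 36**2 = 3 + 1296 = 1299)
sqrt(L + z(-283, -2098)) = sqrt(1299 + (4 - 2098 - 283)) = sqrt(1299 - 2377) = sqrt(-1078) = 7*I*sqrt(22)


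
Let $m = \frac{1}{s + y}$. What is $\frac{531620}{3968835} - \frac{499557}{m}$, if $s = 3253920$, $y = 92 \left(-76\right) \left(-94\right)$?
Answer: $- \frac{1550902726580087468}{793767} \approx -1.9539 \cdot 10^{12}$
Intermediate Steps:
$y = 657248$ ($y = \left(-6992\right) \left(-94\right) = 657248$)
$m = \frac{1}{3911168}$ ($m = \frac{1}{3253920 + 657248} = \frac{1}{3911168} \approx 2.5568 \cdot 10^{-7}$)
$\frac{531620}{3968835} - \frac{499557}{m} = \frac{531620}{3968835} - 499557 \frac{1}{\frac{1}{3911168}} = 531620 \cdot \frac{1}{3968835} - 1953851352576 = \frac{106324}{793767} - 1953851352576 = - \frac{1550902726580087468}{793767}$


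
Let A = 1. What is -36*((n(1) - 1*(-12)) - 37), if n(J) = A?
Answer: 864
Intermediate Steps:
n(J) = 1
-36*((n(1) - 1*(-12)) - 37) = -36*((1 - 1*(-12)) - 37) = -36*((1 + 12) - 37) = -36*(13 - 37) = -36*(-24) = 864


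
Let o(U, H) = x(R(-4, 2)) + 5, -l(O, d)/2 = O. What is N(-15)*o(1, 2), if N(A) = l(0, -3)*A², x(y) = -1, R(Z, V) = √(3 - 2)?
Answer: 0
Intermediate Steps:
l(O, d) = -2*O
R(Z, V) = 1 (R(Z, V) = √1 = 1)
o(U, H) = 4 (o(U, H) = -1 + 5 = 4)
N(A) = 0 (N(A) = (-2*0)*A² = 0*A² = 0)
N(-15)*o(1, 2) = 0*4 = 0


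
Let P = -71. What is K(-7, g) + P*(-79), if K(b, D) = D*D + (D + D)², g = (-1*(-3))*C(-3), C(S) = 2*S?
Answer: 7229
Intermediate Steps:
g = -18 (g = (-1*(-3))*(2*(-3)) = 3*(-6) = -18)
K(b, D) = 5*D² (K(b, D) = D² + (2*D)² = D² + 4*D² = 5*D²)
K(-7, g) + P*(-79) = 5*(-18)² - 71*(-79) = 5*324 + 5609 = 1620 + 5609 = 7229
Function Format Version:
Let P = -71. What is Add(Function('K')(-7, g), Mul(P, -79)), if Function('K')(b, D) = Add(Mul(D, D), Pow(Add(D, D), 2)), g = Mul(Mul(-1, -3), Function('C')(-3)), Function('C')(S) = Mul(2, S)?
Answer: 7229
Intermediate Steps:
g = -18 (g = Mul(Mul(-1, -3), Mul(2, -3)) = Mul(3, -6) = -18)
Function('K')(b, D) = Mul(5, Pow(D, 2)) (Function('K')(b, D) = Add(Pow(D, 2), Pow(Mul(2, D), 2)) = Add(Pow(D, 2), Mul(4, Pow(D, 2))) = Mul(5, Pow(D, 2)))
Add(Function('K')(-7, g), Mul(P, -79)) = Add(Mul(5, Pow(-18, 2)), Mul(-71, -79)) = Add(Mul(5, 324), 5609) = Add(1620, 5609) = 7229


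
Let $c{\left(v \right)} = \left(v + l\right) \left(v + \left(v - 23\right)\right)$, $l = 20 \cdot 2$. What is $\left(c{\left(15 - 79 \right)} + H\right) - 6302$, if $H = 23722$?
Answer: $21044$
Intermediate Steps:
$l = 40$
$c{\left(v \right)} = \left(-23 + 2 v\right) \left(40 + v\right)$ ($c{\left(v \right)} = \left(v + 40\right) \left(v + \left(v - 23\right)\right) = \left(40 + v\right) \left(v + \left(v - 23\right)\right) = \left(40 + v\right) \left(v + \left(-23 + v\right)\right) = \left(40 + v\right) \left(-23 + 2 v\right) = \left(-23 + 2 v\right) \left(40 + v\right)$)
$\left(c{\left(15 - 79 \right)} + H\right) - 6302 = \left(\left(-920 + 2 \left(15 - 79\right)^{2} + 57 \left(15 - 79\right)\right) + 23722\right) - 6302 = \left(\left(-920 + 2 \left(-64\right)^{2} + 57 \left(-64\right)\right) + 23722\right) - 6302 = \left(\left(-920 + 2 \cdot 4096 - 3648\right) + 23722\right) - 6302 = \left(\left(-920 + 8192 - 3648\right) + 23722\right) - 6302 = \left(3624 + 23722\right) - 6302 = 27346 - 6302 = 21044$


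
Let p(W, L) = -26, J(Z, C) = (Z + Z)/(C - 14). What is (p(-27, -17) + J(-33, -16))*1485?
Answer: -35343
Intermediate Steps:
J(Z, C) = 2*Z/(-14 + C) (J(Z, C) = (2*Z)/(-14 + C) = 2*Z/(-14 + C))
(p(-27, -17) + J(-33, -16))*1485 = (-26 + 2*(-33)/(-14 - 16))*1485 = (-26 + 2*(-33)/(-30))*1485 = (-26 + 2*(-33)*(-1/30))*1485 = (-26 + 11/5)*1485 = -119/5*1485 = -35343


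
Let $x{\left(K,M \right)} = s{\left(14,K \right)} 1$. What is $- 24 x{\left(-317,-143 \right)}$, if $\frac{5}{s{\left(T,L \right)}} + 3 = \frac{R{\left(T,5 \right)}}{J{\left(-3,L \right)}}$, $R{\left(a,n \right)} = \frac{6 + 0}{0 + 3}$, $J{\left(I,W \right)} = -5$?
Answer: $\frac{600}{17} \approx 35.294$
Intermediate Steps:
$R{\left(a,n \right)} = 2$ ($R{\left(a,n \right)} = \frac{6}{3} = 6 \cdot \frac{1}{3} = 2$)
$s{\left(T,L \right)} = - \frac{25}{17}$ ($s{\left(T,L \right)} = \frac{5}{-3 + \frac{2}{-5}} = \frac{5}{-3 + 2 \left(- \frac{1}{5}\right)} = \frac{5}{-3 - \frac{2}{5}} = \frac{5}{- \frac{17}{5}} = 5 \left(- \frac{5}{17}\right) = - \frac{25}{17}$)
$x{\left(K,M \right)} = - \frac{25}{17}$ ($x{\left(K,M \right)} = \left(- \frac{25}{17}\right) 1 = - \frac{25}{17}$)
$- 24 x{\left(-317,-143 \right)} = \left(-24\right) \left(- \frac{25}{17}\right) = \frac{600}{17}$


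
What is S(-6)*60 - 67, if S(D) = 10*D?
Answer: -3667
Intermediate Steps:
S(-6)*60 - 67 = (10*(-6))*60 - 67 = -60*60 - 67 = -3600 - 67 = -3667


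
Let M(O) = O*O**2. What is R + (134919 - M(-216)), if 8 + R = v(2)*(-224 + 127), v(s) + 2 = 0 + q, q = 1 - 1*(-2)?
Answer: 10212510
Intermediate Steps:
q = 3 (q = 1 + 2 = 3)
v(s) = 1 (v(s) = -2 + (0 + 3) = -2 + 3 = 1)
M(O) = O**3
R = -105 (R = -8 + 1*(-224 + 127) = -8 + 1*(-97) = -8 - 97 = -105)
R + (134919 - M(-216)) = -105 + (134919 - 1*(-216)**3) = -105 + (134919 - 1*(-10077696)) = -105 + (134919 + 10077696) = -105 + 10212615 = 10212510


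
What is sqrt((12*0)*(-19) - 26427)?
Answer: I*sqrt(26427) ≈ 162.56*I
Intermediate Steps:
sqrt((12*0)*(-19) - 26427) = sqrt(0*(-19) - 26427) = sqrt(0 - 26427) = sqrt(-26427) = I*sqrt(26427)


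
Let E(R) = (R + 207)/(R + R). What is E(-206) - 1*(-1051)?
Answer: 433011/412 ≈ 1051.0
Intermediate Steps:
E(R) = (207 + R)/(2*R) (E(R) = (207 + R)/((2*R)) = (207 + R)*(1/(2*R)) = (207 + R)/(2*R))
E(-206) - 1*(-1051) = (½)*(207 - 206)/(-206) - 1*(-1051) = (½)*(-1/206)*1 + 1051 = -1/412 + 1051 = 433011/412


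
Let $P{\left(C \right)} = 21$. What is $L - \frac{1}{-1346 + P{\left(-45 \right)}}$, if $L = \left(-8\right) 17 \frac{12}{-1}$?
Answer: $\frac{2162401}{1325} \approx 1632.0$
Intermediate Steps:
$L = 1632$ ($L = - 136 \cdot 12 \left(-1\right) = \left(-136\right) \left(-12\right) = 1632$)
$L - \frac{1}{-1346 + P{\left(-45 \right)}} = 1632 - \frac{1}{-1346 + 21} = 1632 - \frac{1}{-1325} = 1632 - - \frac{1}{1325} = 1632 + \frac{1}{1325} = \frac{2162401}{1325}$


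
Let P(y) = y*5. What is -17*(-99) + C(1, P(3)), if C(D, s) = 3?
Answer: 1686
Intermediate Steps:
P(y) = 5*y
-17*(-99) + C(1, P(3)) = -17*(-99) + 3 = 1683 + 3 = 1686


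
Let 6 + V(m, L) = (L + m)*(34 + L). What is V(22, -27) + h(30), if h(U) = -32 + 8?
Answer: -65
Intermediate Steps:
h(U) = -24
V(m, L) = -6 + (34 + L)*(L + m) (V(m, L) = -6 + (L + m)*(34 + L) = -6 + (34 + L)*(L + m))
V(22, -27) + h(30) = (-6 + (-27)**2 + 34*(-27) + 34*22 - 27*22) - 24 = (-6 + 729 - 918 + 748 - 594) - 24 = -41 - 24 = -65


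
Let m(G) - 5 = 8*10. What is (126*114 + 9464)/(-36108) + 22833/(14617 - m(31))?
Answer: 39848789/43726788 ≈ 0.91131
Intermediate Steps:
m(G) = 85 (m(G) = 5 + 8*10 = 5 + 80 = 85)
(126*114 + 9464)/(-36108) + 22833/(14617 - m(31)) = (126*114 + 9464)/(-36108) + 22833/(14617 - 1*85) = (14364 + 9464)*(-1/36108) + 22833/(14617 - 85) = 23828*(-1/36108) + 22833/14532 = -5957/9027 + 22833*(1/14532) = -5957/9027 + 7611/4844 = 39848789/43726788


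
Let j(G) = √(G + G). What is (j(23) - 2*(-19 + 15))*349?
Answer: 2792 + 349*√46 ≈ 5159.0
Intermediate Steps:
j(G) = √2*√G (j(G) = √(2*G) = √2*√G)
(j(23) - 2*(-19 + 15))*349 = (√2*√23 - 2*(-19 + 15))*349 = (√46 - 2*(-4))*349 = (√46 + 8)*349 = (8 + √46)*349 = 2792 + 349*√46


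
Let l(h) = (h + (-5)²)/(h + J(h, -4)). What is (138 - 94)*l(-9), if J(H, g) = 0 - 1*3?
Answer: -176/3 ≈ -58.667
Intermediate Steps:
J(H, g) = -3 (J(H, g) = 0 - 3 = -3)
l(h) = (25 + h)/(-3 + h) (l(h) = (h + (-5)²)/(h - 3) = (h + 25)/(-3 + h) = (25 + h)/(-3 + h))
(138 - 94)*l(-9) = (138 - 94)*((25 - 9)/(-3 - 9)) = 44*(16/(-12)) = 44*(-1/12*16) = 44*(-4/3) = -176/3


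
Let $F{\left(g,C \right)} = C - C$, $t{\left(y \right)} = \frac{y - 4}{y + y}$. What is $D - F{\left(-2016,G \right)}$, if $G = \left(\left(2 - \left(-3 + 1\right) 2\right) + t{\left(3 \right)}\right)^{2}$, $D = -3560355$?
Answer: $-3560355$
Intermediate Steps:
$t{\left(y \right)} = \frac{-4 + y}{2 y}$
$G = \frac{1225}{36}$ ($G = \left(\left(2 - \left(-3 + 1\right) 2\right) + \frac{-4 + 3}{2 \cdot 3}\right)^{2} = \left(\left(2 - \left(-2\right) 2\right) + \frac{1}{2} \cdot \frac{1}{3} \left(-1\right)\right)^{2} = \left(\left(2 - -4\right) - \frac{1}{6}\right)^{2} = \left(\left(2 + 4\right) - \frac{1}{6}\right)^{2} = \left(6 - \frac{1}{6}\right)^{2} = \left(\frac{35}{6}\right)^{2} = \frac{1225}{36} \approx 34.028$)
$F{\left(g,C \right)} = 0$
$D - F{\left(-2016,G \right)} = -3560355 - 0 = -3560355 + 0 = -3560355$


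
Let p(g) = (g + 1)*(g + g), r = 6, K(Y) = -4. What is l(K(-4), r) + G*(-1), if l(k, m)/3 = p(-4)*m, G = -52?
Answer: 484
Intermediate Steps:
p(g) = 2*g*(1 + g) (p(g) = (1 + g)*(2*g) = 2*g*(1 + g))
l(k, m) = 72*m (l(k, m) = 3*((2*(-4)*(1 - 4))*m) = 3*((2*(-4)*(-3))*m) = 3*(24*m) = 72*m)
l(K(-4), r) + G*(-1) = 72*6 - 52*(-1) = 432 + 52 = 484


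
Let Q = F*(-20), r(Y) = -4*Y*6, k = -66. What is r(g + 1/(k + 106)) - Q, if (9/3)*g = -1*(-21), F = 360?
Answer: 35157/5 ≈ 7031.4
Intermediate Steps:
g = 7 (g = (-1*(-21))/3 = (⅓)*21 = 7)
r(Y) = -24*Y
Q = -7200 (Q = 360*(-20) = -7200)
r(g + 1/(k + 106)) - Q = -24*(7 + 1/(-66 + 106)) - 1*(-7200) = -24*(7 + 1/40) + 7200 = -24*281/40 + 7200 = -843/5 + 7200 = 35157/5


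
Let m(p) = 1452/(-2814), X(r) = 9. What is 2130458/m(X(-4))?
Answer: -45417491/11 ≈ -4.1289e+6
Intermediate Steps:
m(p) = -242/469 (m(p) = 1452*(-1/2814) = -242/469)
2130458/m(X(-4)) = 2130458/(-242/469) = 2130458*(-469/242) = -45417491/11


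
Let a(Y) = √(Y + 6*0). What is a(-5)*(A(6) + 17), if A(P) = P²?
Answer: 53*I*√5 ≈ 118.51*I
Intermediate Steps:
a(Y) = √Y (a(Y) = √(Y + 0) = √Y)
a(-5)*(A(6) + 17) = √(-5)*(6² + 17) = (I*√5)*(36 + 17) = (I*√5)*53 = 53*I*√5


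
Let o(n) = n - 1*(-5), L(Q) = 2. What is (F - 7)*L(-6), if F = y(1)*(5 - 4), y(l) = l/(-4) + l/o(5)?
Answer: -143/10 ≈ -14.300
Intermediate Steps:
o(n) = 5 + n (o(n) = n + 5 = 5 + n)
y(l) = -3*l/20 (y(l) = l/(-4) + l/(5 + 5) = l*(-¼) + l/10 = -l/4 + l*(⅒) = -l/4 + l/10 = -3*l/20)
F = -3/20 (F = (-3/20*1)*(5 - 4) = -3/20*1 = -3/20 ≈ -0.15000)
(F - 7)*L(-6) = (-3/20 - 7)*2 = -143/20*2 = -143/10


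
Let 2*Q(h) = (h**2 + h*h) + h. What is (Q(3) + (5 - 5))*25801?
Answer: 541821/2 ≈ 2.7091e+5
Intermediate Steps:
Q(h) = h**2 + h/2 (Q(h) = ((h**2 + h*h) + h)/2 = ((h**2 + h**2) + h)/2 = (2*h**2 + h)/2 = (h + 2*h**2)/2 = h**2 + h/2)
(Q(3) + (5 - 5))*25801 = (3*(1/2 + 3) + (5 - 5))*25801 = (3*(7/2) + 0)*25801 = (21/2 + 0)*25801 = (21/2)*25801 = 541821/2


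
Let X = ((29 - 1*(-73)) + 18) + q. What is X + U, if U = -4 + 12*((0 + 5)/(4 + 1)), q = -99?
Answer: 29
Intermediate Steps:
X = 21 (X = ((29 - 1*(-73)) + 18) - 99 = ((29 + 73) + 18) - 99 = (102 + 18) - 99 = 120 - 99 = 21)
U = 8 (U = -4 + 12*(5/5) = -4 + 12*(5*(1/5)) = -4 + 12*1 = -4 + 12 = 8)
X + U = 21 + 8 = 29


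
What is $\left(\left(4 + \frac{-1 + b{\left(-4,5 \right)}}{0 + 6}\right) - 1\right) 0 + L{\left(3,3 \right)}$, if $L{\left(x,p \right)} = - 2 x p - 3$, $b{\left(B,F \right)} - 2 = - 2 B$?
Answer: $-21$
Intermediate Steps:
$b{\left(B,F \right)} = 2 - 2 B$
$L{\left(x,p \right)} = -3 - 2 p x$ ($L{\left(x,p \right)} = - 2 p x - 3 = -3 - 2 p x$)
$\left(\left(4 + \frac{-1 + b{\left(-4,5 \right)}}{0 + 6}\right) - 1\right) 0 + L{\left(3,3 \right)} = \left(\left(4 + \frac{-1 + \left(2 - -8\right)}{0 + 6}\right) - 1\right) 0 - \left(3 + 6 \cdot 3\right) = \left(\left(4 + \frac{-1 + \left(2 + 8\right)}{6}\right) - 1\right) 0 - 21 = \left(\left(4 + \left(-1 + 10\right) \frac{1}{6}\right) - 1\right) 0 - 21 = \left(\left(4 + 9 \cdot \frac{1}{6}\right) - 1\right) 0 - 21 = \left(\left(4 + \frac{3}{2}\right) - 1\right) 0 - 21 = \left(\frac{11}{2} - 1\right) 0 - 21 = \frac{9}{2} \cdot 0 - 21 = 0 - 21 = -21$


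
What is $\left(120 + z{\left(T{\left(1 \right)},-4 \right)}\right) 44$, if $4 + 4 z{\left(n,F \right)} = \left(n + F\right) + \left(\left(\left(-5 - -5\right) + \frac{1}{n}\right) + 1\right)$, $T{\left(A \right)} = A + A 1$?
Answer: $\frac{10461}{2} \approx 5230.5$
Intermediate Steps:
$T{\left(A \right)} = 2 A$ ($T{\left(A \right)} = A + A = 2 A$)
$z{\left(n,F \right)} = - \frac{3}{4} + \frac{F}{4} + \frac{n}{4} + \frac{1}{4 n}$ ($z{\left(n,F \right)} = -1 + \frac{\left(n + F\right) + \left(\left(\left(-5 - -5\right) + \frac{1}{n}\right) + 1\right)}{4} = -1 + \frac{\left(F + n\right) + \left(\left(\left(-5 + 5\right) + \frac{1}{n}\right) + 1\right)}{4} = -1 + \frac{\left(F + n\right) + \left(\left(0 + \frac{1}{n}\right) + 1\right)}{4} = -1 + \frac{\left(F + n\right) + \left(\frac{1}{n} + 1\right)}{4} = -1 + \frac{\left(F + n\right) + \left(1 + \frac{1}{n}\right)}{4} = -1 + \frac{1 + F + n + \frac{1}{n}}{4} = -1 + \left(\frac{1}{4} + \frac{F}{4} + \frac{n}{4} + \frac{1}{4 n}\right) = - \frac{3}{4} + \frac{F}{4} + \frac{n}{4} + \frac{1}{4 n}$)
$\left(120 + z{\left(T{\left(1 \right)},-4 \right)}\right) 44 = \left(120 + \frac{1 + 2 \cdot 1 \left(-3 - 4 + 2 \cdot 1\right)}{4 \cdot 2 \cdot 1}\right) 44 = \left(120 + \frac{1 + 2 \left(-3 - 4 + 2\right)}{4 \cdot 2}\right) 44 = \left(120 + \frac{1}{4} \cdot \frac{1}{2} \left(1 + 2 \left(-5\right)\right)\right) 44 = \left(120 + \frac{1}{4} \cdot \frac{1}{2} \left(1 - 10\right)\right) 44 = \left(120 + \frac{1}{4} \cdot \frac{1}{2} \left(-9\right)\right) 44 = \left(120 - \frac{9}{8}\right) 44 = \frac{951}{8} \cdot 44 = \frac{10461}{2}$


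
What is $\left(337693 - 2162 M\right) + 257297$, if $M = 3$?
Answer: $588504$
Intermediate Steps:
$\left(337693 - 2162 M\right) + 257297 = \left(337693 - 6486\right) + 257297 = 331207 + 257297 = 588504$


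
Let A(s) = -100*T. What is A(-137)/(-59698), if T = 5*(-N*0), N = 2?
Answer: 0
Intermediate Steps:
T = 0 (T = 5*(-1*2*0) = 5*(-2*0) = 5*0 = 0)
A(s) = 0 (A(s) = -100*0 = 0)
A(-137)/(-59698) = 0/(-59698) = 0*(-1/59698) = 0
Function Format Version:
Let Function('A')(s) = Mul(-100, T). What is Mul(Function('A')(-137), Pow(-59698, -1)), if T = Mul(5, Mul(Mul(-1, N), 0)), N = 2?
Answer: 0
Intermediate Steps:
T = 0 (T = Mul(5, Mul(Mul(-1, 2), 0)) = Mul(5, Mul(-2, 0)) = Mul(5, 0) = 0)
Function('A')(s) = 0 (Function('A')(s) = Mul(-100, 0) = 0)
Mul(Function('A')(-137), Pow(-59698, -1)) = Mul(0, Pow(-59698, -1)) = Mul(0, Rational(-1, 59698)) = 0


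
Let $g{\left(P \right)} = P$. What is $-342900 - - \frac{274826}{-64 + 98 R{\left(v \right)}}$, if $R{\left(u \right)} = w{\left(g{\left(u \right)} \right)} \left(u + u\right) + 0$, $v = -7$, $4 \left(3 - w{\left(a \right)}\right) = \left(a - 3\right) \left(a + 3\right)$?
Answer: $- \frac{1635495587}{4770} \approx -3.4287 \cdot 10^{5}$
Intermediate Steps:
$w{\left(a \right)} = 3 - \frac{\left(-3 + a\right) \left(3 + a\right)}{4}$ ($w{\left(a \right)} = 3 - \frac{\left(a - 3\right) \left(a + 3\right)}{4} = 3 - \frac{\left(-3 + a\right) \left(3 + a\right)}{4}$)
$R{\left(u \right)} = 2 u \left(\frac{21}{4} - \frac{u^{2}}{4}\right)$ ($R{\left(u \right)} = \left(\frac{21}{4} - \frac{u^{2}}{4}\right) \left(u + u\right) + 0 = \left(\frac{21}{4} - \frac{u^{2}}{4}\right) 2 u + 0 = 2 u \left(\frac{21}{4} - \frac{u^{2}}{4}\right) + 0 = 2 u \left(\frac{21}{4} - \frac{u^{2}}{4}\right)$)
$-342900 - - \frac{274826}{-64 + 98 R{\left(v \right)}} = -342900 - - \frac{274826}{-64 + 98 \cdot \frac{1}{2} \left(-7\right) \left(21 - \left(-7\right)^{2}\right)} = -342900 - - \frac{274826}{-64 + 98 \cdot \frac{1}{2} \left(-7\right) \left(21 - 49\right)} = -342900 - - \frac{274826}{-64 + 98 \cdot \frac{1}{2} \left(-7\right) \left(-28\right)} = -342900 - - \frac{274826}{-64 + 98 \cdot 98} = -342900 - - \frac{274826}{-64 + 9604} = -342900 - - \frac{274826}{9540} = -342900 - \left(-274826\right) \frac{1}{9540} = -342900 - - \frac{137413}{4770} = -342900 + \frac{137413}{4770} = - \frac{1635495587}{4770}$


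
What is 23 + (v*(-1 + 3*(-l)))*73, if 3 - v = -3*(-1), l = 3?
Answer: 23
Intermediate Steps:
v = 0 (v = 3 - (-3)*(-1) = 3 - 1*3 = 3 - 3 = 0)
23 + (v*(-1 + 3*(-l)))*73 = 23 + (0*(-1 + 3*(-1*3)))*73 = 23 + (0*(-1 + 3*(-3)))*73 = 23 + (0*(-1 - 9))*73 = 23 + (0*(-10))*73 = 23 + 0*73 = 23 + 0 = 23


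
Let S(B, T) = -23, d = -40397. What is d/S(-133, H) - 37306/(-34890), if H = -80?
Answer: 705154684/401235 ≈ 1757.5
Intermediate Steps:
d/S(-133, H) - 37306/(-34890) = -40397/(-23) - 37306/(-34890) = -40397*(-1/23) - 37306*(-1/34890) = 40397/23 + 18653/17445 = 705154684/401235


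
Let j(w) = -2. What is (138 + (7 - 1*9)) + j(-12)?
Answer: 134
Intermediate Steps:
(138 + (7 - 1*9)) + j(-12) = (138 + (7 - 1*9)) - 2 = (138 + (7 - 9)) - 2 = (138 - 2) - 2 = 136 - 2 = 134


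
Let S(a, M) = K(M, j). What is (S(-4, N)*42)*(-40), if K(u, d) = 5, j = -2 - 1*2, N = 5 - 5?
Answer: -8400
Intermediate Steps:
N = 0
j = -4 (j = -2 - 2 = -4)
S(a, M) = 5
(S(-4, N)*42)*(-40) = (5*42)*(-40) = 210*(-40) = -8400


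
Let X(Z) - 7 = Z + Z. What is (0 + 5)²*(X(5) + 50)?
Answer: 1675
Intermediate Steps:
X(Z) = 7 + 2*Z (X(Z) = 7 + (Z + Z) = 7 + 2*Z)
(0 + 5)²*(X(5) + 50) = (0 + 5)²*((7 + 2*5) + 50) = 5²*((7 + 10) + 50) = 25*(17 + 50) = 25*67 = 1675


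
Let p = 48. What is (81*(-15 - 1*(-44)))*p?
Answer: 112752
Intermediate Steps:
(81*(-15 - 1*(-44)))*p = (81*(-15 - 1*(-44)))*48 = (81*(-15 + 44))*48 = (81*29)*48 = 2349*48 = 112752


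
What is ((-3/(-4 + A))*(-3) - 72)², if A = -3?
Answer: 263169/49 ≈ 5370.8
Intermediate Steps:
((-3/(-4 + A))*(-3) - 72)² = ((-3/(-4 - 3))*(-3) - 72)² = ((-3/(-7))*(-3) - 72)² = (-⅐*(-3)*(-3) - 72)² = ((3/7)*(-3) - 72)² = (-9/7 - 72)² = (-513/7)² = 263169/49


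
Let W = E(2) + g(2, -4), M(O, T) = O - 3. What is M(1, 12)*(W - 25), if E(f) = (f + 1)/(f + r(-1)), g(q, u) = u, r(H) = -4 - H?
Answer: 64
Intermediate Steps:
M(O, T) = -3 + O
E(f) = (1 + f)/(-3 + f) (E(f) = (f + 1)/(f + (-4 - 1*(-1))) = (1 + f)/(f + (-4 + 1)) = (1 + f)/(f - 3) = (1 + f)/(-3 + f))
W = -7 (W = (1 + 2)/(-3 + 2) - 4 = 3/(-1) - 4 = -1*3 - 4 = -3 - 4 = -7)
M(1, 12)*(W - 25) = (-3 + 1)*(-7 - 25) = -2*(-32) = 64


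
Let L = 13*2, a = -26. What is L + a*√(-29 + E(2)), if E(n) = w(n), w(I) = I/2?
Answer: 26 - 52*I*√7 ≈ 26.0 - 137.58*I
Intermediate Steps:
w(I) = I/2 (w(I) = I*(½) = I/2)
E(n) = n/2
L = 26
L + a*√(-29 + E(2)) = 26 - 26*√(-29 + (½)*2) = 26 - 26*√(-29 + 1) = 26 - 52*I*√7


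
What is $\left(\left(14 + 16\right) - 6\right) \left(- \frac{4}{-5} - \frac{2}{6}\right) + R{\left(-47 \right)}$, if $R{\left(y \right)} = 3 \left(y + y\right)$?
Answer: $- \frac{1354}{5} \approx -270.8$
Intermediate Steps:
$R{\left(y \right)} = 6 y$ ($R{\left(y \right)} = 3 \cdot 2 y = 6 y$)
$\left(\left(14 + 16\right) - 6\right) \left(- \frac{4}{-5} - \frac{2}{6}\right) + R{\left(-47 \right)} = \left(\left(14 + 16\right) - 6\right) \left(- \frac{4}{-5} - \frac{2}{6}\right) + 6 \left(-47\right) = \left(30 - 6\right) \left(\left(-4\right) \left(- \frac{1}{5}\right) - \frac{1}{3}\right) - 282 = 24 \left(\frac{4}{5} - \frac{1}{3}\right) - 282 = 24 \cdot \frac{7}{15} - 282 = \frac{56}{5} - 282 = - \frac{1354}{5}$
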